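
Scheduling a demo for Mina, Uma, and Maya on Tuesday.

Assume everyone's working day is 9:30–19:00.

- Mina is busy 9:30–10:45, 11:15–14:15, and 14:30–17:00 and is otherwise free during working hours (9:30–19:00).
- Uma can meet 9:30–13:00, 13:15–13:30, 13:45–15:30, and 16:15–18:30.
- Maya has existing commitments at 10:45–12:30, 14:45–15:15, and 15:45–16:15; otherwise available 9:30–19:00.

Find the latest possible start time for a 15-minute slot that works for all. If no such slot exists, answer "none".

Mina free within 09:30–19:00: 10:45–11:15, 14:15–14:30, 17:00–19:00.
Maya free within 09:30–19:00: 09:30–10:45, 12:30–14:45, 15:15–15:45, 16:15–19:00.
Mina ∩ Uma: 10:45–11:15, 14:15–14:30, 17:00–18:30.
Mina ∩ Uma ∩ Maya: 14:15–14:30, 17:00–18:30.
Windows ≥ 15 min: 14:15–14:30, 17:00–18:30.
Latest start in the last window 17:00–18:30 is 18:30 − 15 min = 18:15.

18:15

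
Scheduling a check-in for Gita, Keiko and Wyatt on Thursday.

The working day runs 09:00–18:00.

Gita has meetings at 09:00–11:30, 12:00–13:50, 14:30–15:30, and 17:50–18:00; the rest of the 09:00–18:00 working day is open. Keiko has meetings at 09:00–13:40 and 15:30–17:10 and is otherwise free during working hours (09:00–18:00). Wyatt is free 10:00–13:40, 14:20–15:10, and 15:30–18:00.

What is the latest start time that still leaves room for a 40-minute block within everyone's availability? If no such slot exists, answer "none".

Gita free within 09:00–18:00: 11:30–12:00, 13:50–14:30, 15:30–17:50.
Keiko free within 09:00–18:00: 13:40–15:30, 17:10–18:00.
Gita ∩ Keiko: 13:50–14:30, 17:10–17:50.
Gita ∩ Keiko ∩ Wyatt: 14:20–14:30, 17:10–17:50.
Windows ≥ 40 min: 17:10–17:50.
Latest start in the last window 17:10–17:50 is 17:50 − 40 min = 17:10.

17:10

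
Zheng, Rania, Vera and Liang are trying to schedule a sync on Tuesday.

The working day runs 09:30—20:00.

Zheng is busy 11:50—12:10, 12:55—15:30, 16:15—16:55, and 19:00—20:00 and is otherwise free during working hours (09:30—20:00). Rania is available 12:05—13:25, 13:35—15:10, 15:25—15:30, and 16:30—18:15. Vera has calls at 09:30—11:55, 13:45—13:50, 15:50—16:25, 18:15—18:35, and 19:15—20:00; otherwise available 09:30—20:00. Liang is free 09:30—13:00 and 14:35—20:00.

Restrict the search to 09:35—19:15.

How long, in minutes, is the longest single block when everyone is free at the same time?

Zheng free within 09:30–20:00: 09:30–11:50, 12:10–12:55, 15:30–16:15, 16:55–19:00.
Vera free within 09:30–20:00: 11:55–13:45, 13:50–15:50, 16:25–18:15, 18:35–19:15.
Zheng ∩ Rania: 12:10–12:55, 16:55–18:15.
Zheng ∩ Rania ∩ Vera: 12:10–12:55, 16:55–18:15.
Zheng ∩ Rania ∩ Vera ∩ Liang: 12:10–12:55, 16:55–18:15.
Restricted to 09:35–19:15: 12:10–12:55, 16:55–18:15.
Common window lengths: 45, 80 min; longest is 80.

80 minutes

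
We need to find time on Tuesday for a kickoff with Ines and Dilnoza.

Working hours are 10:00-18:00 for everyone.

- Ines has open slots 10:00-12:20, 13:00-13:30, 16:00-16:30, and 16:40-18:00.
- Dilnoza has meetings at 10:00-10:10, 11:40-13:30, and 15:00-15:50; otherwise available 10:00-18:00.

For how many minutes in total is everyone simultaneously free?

Dilnoza free within 10:00–18:00: 10:10–11:40, 13:30–15:00, 15:50–18:00.
Ines ∩ Dilnoza: 10:10–11:40, 16:00–16:30, 16:40–18:00.
Total common minutes: 90 + 30 + 80 = 200.

200 minutes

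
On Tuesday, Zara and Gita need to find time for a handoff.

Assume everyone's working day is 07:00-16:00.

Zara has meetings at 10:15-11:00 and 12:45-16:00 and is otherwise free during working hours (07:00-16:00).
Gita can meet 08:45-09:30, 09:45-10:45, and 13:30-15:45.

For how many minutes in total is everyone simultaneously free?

Zara free within 07:00–16:00: 07:00–10:15, 11:00–12:45.
Zara ∩ Gita: 08:45–09:30, 09:45–10:15.
Total common minutes: 45 + 30 = 75.

75 minutes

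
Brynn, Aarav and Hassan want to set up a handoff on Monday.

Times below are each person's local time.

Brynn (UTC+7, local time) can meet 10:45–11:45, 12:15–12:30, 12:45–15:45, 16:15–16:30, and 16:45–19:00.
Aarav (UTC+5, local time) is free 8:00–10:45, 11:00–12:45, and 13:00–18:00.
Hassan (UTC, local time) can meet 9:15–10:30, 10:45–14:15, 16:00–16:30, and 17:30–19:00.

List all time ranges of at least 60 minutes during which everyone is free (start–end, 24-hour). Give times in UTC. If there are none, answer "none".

Brynn → UTC: 03:45–04:45, 05:15–05:30, 05:45–08:45, 09:15–09:30, 09:45–12:00.
Aarav → UTC: 03:00–05:45, 06:00–07:45, 08:00–13:00.
Hassan → UTC: 09:15–10:30, 10:45–14:15, 16:00–16:30, 17:30–19:00.
Brynn ∩ Aarav: 03:45–04:45, 05:15–05:30, 06:00–07:45, 08:00–08:45, 09:15–09:30, 09:45–12:00.
Brynn ∩ Aarav ∩ Hassan: 09:15–09:30, 09:45–10:30, 10:45–12:00.
Windows ≥ 60 min: 10:45–12:00.

10:45–12:00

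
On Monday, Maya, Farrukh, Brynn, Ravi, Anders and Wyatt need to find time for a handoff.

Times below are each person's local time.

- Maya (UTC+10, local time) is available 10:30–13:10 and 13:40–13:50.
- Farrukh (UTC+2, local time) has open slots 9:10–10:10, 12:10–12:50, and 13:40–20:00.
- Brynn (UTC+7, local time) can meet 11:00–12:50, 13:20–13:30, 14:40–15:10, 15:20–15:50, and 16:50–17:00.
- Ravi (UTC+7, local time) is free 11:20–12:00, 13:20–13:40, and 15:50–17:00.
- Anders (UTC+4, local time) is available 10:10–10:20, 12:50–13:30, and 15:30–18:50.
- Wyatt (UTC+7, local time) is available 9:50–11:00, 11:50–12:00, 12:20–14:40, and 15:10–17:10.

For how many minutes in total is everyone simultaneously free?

Maya → UTC: 00:30–03:10, 03:40–03:50.
Farrukh → UTC: 07:10–08:10, 10:10–10:50, 11:40–18:00.
Brynn → UTC: 04:00–05:50, 06:20–06:30, 07:40–08:10, 08:20–08:50, 09:50–10:00.
Ravi → UTC: 04:20–05:00, 06:20–06:40, 08:50–10:00.
Anders → UTC: 06:10–06:20, 08:50–09:30, 11:30–14:50.
Wyatt → UTC: 02:50–04:00, 04:50–05:00, 05:20–07:40, 08:10–10:10.
Maya ∩ Farrukh: (none).
Maya ∩ Farrukh ∩ Brynn: (none).
Maya ∩ Farrukh ∩ Brynn ∩ Ravi: (none).
Maya ∩ Farrukh ∩ Brynn ∩ Ravi ∩ Anders: (none).
Maya ∩ Farrukh ∩ Brynn ∩ Ravi ∩ Anders ∩ Wyatt: (none).
Total common minutes: 0.

0 minutes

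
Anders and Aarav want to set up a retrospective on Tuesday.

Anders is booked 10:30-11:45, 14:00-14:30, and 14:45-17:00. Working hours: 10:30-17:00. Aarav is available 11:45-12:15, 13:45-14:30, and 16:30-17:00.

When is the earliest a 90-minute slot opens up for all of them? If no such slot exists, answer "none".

none

Anders free within 10:30–17:00: 11:45–14:00, 14:30–14:45.
Anders ∩ Aarav: 11:45–12:15, 13:45–14:00.
Windows ≥ 90 min: (none).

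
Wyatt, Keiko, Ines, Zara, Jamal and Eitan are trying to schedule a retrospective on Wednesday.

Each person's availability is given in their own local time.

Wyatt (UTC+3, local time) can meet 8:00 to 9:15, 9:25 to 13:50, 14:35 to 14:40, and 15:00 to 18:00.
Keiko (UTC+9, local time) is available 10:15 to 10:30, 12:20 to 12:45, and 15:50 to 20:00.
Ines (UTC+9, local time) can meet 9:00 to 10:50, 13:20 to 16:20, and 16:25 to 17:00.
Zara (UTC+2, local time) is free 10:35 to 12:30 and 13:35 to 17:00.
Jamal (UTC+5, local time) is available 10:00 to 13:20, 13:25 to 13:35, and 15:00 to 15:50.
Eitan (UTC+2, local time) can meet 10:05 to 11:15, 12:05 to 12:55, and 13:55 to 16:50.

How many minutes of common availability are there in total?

0 minutes

Wyatt → UTC: 05:00–06:15, 06:25–10:50, 11:35–11:40, 12:00–15:00.
Keiko → UTC: 01:15–01:30, 03:20–03:45, 06:50–11:00.
Ines → UTC: 00:00–01:50, 04:20–07:20, 07:25–08:00.
Zara → UTC: 08:35–10:30, 11:35–15:00.
Jamal → UTC: 05:00–08:20, 08:25–08:35, 10:00–10:50.
Eitan → UTC: 08:05–09:15, 10:05–10:55, 11:55–14:50.
Wyatt ∩ Keiko: 06:50–10:50.
Wyatt ∩ Keiko ∩ Ines: 06:50–07:20, 07:25–08:00.
Wyatt ∩ Keiko ∩ Ines ∩ Zara: (none).
Wyatt ∩ Keiko ∩ Ines ∩ Zara ∩ Jamal: (none).
Wyatt ∩ Keiko ∩ Ines ∩ Zara ∩ Jamal ∩ Eitan: (none).
Total common minutes: 0.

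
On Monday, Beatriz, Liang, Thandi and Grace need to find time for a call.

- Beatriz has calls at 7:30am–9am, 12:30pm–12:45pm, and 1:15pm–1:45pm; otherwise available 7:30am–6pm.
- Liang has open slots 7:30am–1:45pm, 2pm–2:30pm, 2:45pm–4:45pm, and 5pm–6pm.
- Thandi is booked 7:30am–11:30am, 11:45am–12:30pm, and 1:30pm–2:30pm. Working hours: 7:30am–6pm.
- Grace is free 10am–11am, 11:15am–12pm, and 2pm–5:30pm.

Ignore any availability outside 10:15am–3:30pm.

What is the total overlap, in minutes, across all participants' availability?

Beatriz free within 07:30–18:00: 09:00–12:30, 12:45–13:15, 13:45–18:00.
Thandi free within 07:30–18:00: 11:30–11:45, 12:30–13:30, 14:30–18:00.
Beatriz ∩ Liang: 09:00–12:30, 12:45–13:15, 14:00–14:30, 14:45–16:45, 17:00–18:00.
Beatriz ∩ Liang ∩ Thandi: 11:30–11:45, 12:45–13:15, 14:45–16:45, 17:00–18:00.
Beatriz ∩ Liang ∩ Thandi ∩ Grace: 11:30–11:45, 14:45–16:45, 17:00–17:30.
Restricted to 10:15–15:30: 11:30–11:45, 14:45–15:30.
Total common minutes: 15 + 45 = 60.

60 minutes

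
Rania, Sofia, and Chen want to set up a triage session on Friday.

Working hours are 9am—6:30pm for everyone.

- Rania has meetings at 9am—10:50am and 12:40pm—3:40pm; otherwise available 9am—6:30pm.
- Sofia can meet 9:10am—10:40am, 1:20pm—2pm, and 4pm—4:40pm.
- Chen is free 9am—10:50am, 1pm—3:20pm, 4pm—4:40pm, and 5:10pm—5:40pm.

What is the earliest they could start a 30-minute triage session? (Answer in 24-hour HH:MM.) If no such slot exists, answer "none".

16:00

Rania free within 09:00–18:30: 10:50–12:40, 15:40–18:30.
Rania ∩ Sofia: 16:00–16:40.
Rania ∩ Sofia ∩ Chen: 16:00–16:40.
Windows ≥ 30 min: 16:00–16:40.
Earliest such window starts at 16:00.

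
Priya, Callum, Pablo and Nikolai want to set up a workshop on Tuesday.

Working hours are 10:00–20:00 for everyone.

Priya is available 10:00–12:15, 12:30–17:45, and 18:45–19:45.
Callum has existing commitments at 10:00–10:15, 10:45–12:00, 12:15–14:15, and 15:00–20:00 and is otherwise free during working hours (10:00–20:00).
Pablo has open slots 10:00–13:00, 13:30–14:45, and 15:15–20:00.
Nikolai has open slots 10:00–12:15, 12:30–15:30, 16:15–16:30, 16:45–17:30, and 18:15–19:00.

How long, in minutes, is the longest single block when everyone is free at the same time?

Callum free within 10:00–20:00: 10:15–10:45, 12:00–12:15, 14:15–15:00.
Priya ∩ Callum: 10:15–10:45, 12:00–12:15, 14:15–15:00.
Priya ∩ Callum ∩ Pablo: 10:15–10:45, 12:00–12:15, 14:15–14:45.
Priya ∩ Callum ∩ Pablo ∩ Nikolai: 10:15–10:45, 12:00–12:15, 14:15–14:45.
Common window lengths: 30, 15, 30 min; longest is 30.

30 minutes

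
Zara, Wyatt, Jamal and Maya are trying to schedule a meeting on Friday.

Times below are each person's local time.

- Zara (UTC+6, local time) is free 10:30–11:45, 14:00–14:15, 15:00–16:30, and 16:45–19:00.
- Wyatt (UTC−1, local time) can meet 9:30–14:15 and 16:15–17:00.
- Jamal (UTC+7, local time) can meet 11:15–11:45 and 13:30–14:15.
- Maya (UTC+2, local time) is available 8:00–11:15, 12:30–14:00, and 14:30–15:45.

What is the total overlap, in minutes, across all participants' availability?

0 minutes

Zara → UTC: 04:30–05:45, 08:00–08:15, 09:00–10:30, 10:45–13:00.
Wyatt → UTC: 10:30–15:15, 17:15–18:00.
Jamal → UTC: 04:15–04:45, 06:30–07:15.
Maya → UTC: 06:00–09:15, 10:30–12:00, 12:30–13:45.
Zara ∩ Wyatt: 10:45–13:00.
Zara ∩ Wyatt ∩ Jamal: (none).
Zara ∩ Wyatt ∩ Jamal ∩ Maya: (none).
Total common minutes: 0.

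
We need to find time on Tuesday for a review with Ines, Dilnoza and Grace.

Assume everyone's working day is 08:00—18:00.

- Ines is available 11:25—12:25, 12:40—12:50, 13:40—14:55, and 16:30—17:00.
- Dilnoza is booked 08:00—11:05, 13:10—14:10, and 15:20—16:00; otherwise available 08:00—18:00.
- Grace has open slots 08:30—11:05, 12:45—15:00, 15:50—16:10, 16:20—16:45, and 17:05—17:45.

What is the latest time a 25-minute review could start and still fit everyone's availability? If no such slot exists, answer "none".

Dilnoza free within 08:00–18:00: 11:05–13:10, 14:10–15:20, 16:00–18:00.
Ines ∩ Dilnoza: 11:25–12:25, 12:40–12:50, 14:10–14:55, 16:30–17:00.
Ines ∩ Dilnoza ∩ Grace: 12:45–12:50, 14:10–14:55, 16:30–16:45.
Windows ≥ 25 min: 14:10–14:55.
Latest start in the last window 14:10–14:55 is 14:55 − 25 min = 14:30.

14:30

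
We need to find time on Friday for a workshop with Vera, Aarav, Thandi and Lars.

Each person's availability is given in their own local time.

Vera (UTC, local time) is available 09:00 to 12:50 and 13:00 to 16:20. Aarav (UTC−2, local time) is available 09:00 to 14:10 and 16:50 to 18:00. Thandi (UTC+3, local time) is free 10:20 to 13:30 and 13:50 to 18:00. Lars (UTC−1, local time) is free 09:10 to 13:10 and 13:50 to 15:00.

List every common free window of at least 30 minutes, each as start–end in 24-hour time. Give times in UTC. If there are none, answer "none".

Vera → UTC: 09:00–12:50, 13:00–16:20.
Aarav → UTC: 11:00–16:10, 18:50–20:00.
Thandi → UTC: 07:20–10:30, 10:50–15:00.
Lars → UTC: 10:10–14:10, 14:50–16:00.
Vera ∩ Aarav: 11:00–12:50, 13:00–16:10.
Vera ∩ Aarav ∩ Thandi: 11:00–12:50, 13:00–15:00.
Vera ∩ Aarav ∩ Thandi ∩ Lars: 11:00–12:50, 13:00–14:10, 14:50–15:00.
Windows ≥ 30 min: 11:00–12:50, 13:00–14:10.

11:00–12:50, 13:00–14:10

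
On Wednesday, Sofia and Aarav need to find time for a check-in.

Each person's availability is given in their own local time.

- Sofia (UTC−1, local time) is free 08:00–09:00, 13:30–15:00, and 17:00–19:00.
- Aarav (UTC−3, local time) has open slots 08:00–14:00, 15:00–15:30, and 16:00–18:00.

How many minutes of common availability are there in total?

Sofia → UTC: 09:00–10:00, 14:30–16:00, 18:00–20:00.
Aarav → UTC: 11:00–17:00, 18:00–18:30, 19:00–21:00.
Sofia ∩ Aarav: 14:30–16:00, 18:00–18:30, 19:00–20:00.
Total common minutes: 90 + 30 + 60 = 180.

180 minutes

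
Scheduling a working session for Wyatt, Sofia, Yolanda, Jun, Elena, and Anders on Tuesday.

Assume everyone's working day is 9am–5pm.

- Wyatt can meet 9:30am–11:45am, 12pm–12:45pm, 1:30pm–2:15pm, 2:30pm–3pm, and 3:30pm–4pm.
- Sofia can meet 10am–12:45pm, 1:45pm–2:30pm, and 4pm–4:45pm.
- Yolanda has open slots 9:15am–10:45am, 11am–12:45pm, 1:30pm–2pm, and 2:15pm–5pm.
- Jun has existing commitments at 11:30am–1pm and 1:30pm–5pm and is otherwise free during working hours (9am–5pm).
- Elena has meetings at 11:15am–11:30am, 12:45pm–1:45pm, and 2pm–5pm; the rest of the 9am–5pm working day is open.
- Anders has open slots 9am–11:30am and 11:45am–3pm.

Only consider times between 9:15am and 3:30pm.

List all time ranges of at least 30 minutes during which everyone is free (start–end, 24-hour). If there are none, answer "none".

10:00–10:45

Jun free within 09:00–17:00: 09:00–11:30, 13:00–13:30.
Elena free within 09:00–17:00: 09:00–11:15, 11:30–12:45, 13:45–14:00.
Wyatt ∩ Sofia: 10:00–11:45, 12:00–12:45, 13:45–14:15.
Wyatt ∩ Sofia ∩ Yolanda: 10:00–10:45, 11:00–11:45, 12:00–12:45, 13:45–14:00.
Wyatt ∩ Sofia ∩ Yolanda ∩ Jun: 10:00–10:45, 11:00–11:30.
Wyatt ∩ Sofia ∩ Yolanda ∩ Jun ∩ Elena: 10:00–10:45, 11:00–11:15.
Wyatt ∩ Sofia ∩ Yolanda ∩ Jun ∩ Elena ∩ Anders: 10:00–10:45, 11:00–11:15.
Restricted to 09:15–15:30: 10:00–10:45, 11:00–11:15.
Windows ≥ 30 min: 10:00–10:45.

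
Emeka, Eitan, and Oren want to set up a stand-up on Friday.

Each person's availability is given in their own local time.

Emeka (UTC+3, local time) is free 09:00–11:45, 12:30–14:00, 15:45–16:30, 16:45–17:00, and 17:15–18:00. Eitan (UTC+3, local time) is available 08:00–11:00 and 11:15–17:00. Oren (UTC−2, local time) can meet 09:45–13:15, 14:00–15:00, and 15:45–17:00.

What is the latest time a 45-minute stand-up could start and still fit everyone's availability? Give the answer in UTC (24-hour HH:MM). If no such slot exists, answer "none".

12:45

Emeka → UTC: 06:00–08:45, 09:30–11:00, 12:45–13:30, 13:45–14:00, 14:15–15:00.
Eitan → UTC: 05:00–08:00, 08:15–14:00.
Oren → UTC: 11:45–15:15, 16:00–17:00, 17:45–19:00.
Emeka ∩ Eitan: 06:00–08:00, 08:15–08:45, 09:30–11:00, 12:45–13:30, 13:45–14:00.
Emeka ∩ Eitan ∩ Oren: 12:45–13:30, 13:45–14:00.
Windows ≥ 45 min: 12:45–13:30.
Latest start in the last window 12:45–13:30 is 13:30 − 45 min = 12:45.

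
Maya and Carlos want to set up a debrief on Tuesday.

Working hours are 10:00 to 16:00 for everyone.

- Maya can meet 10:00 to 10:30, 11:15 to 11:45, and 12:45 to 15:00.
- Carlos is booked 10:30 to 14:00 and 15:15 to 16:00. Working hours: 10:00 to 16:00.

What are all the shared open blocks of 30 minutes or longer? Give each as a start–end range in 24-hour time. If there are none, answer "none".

10:00–10:30, 14:00–15:00

Carlos free within 10:00–16:00: 10:00–10:30, 14:00–15:15.
Maya ∩ Carlos: 10:00–10:30, 14:00–15:00.
Windows ≥ 30 min: 10:00–10:30, 14:00–15:00.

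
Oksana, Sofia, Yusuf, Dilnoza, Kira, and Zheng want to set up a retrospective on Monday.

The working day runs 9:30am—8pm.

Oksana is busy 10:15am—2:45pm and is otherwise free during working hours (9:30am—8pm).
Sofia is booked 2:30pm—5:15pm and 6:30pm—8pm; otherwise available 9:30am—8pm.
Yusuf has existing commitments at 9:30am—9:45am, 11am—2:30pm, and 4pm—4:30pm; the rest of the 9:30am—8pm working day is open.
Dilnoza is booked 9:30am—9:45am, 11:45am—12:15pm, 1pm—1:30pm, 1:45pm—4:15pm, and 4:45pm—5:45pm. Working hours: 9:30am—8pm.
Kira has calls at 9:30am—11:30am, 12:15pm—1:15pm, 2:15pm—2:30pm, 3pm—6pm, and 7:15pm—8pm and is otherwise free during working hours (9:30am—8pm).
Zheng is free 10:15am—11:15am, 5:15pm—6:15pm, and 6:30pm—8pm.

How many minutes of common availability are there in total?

15 minutes

Oksana free within 09:30–20:00: 09:30–10:15, 14:45–20:00.
Sofia free within 09:30–20:00: 09:30–14:30, 17:15–18:30.
Yusuf free within 09:30–20:00: 09:45–11:00, 14:30–16:00, 16:30–20:00.
Dilnoza free within 09:30–20:00: 09:45–11:45, 12:15–13:00, 13:30–13:45, 16:15–16:45, 17:45–20:00.
Kira free within 09:30–20:00: 11:30–12:15, 13:15–14:15, 14:30–15:00, 18:00–19:15.
Oksana ∩ Sofia: 09:30–10:15, 17:15–18:30.
Oksana ∩ Sofia ∩ Yusuf: 09:45–10:15, 17:15–18:30.
Oksana ∩ Sofia ∩ Yusuf ∩ Dilnoza: 09:45–10:15, 17:45–18:30.
Oksana ∩ Sofia ∩ Yusuf ∩ Dilnoza ∩ Kira: 18:00–18:30.
Oksana ∩ Sofia ∩ Yusuf ∩ Dilnoza ∩ Kira ∩ Zheng: 18:00–18:15.
Total common minutes: 15.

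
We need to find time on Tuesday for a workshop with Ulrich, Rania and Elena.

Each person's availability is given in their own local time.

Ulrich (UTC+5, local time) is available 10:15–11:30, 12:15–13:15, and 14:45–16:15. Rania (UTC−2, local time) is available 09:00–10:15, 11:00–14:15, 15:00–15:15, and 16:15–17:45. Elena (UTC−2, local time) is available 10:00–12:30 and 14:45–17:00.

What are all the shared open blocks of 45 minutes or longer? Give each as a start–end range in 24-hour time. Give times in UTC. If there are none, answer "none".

none

Ulrich → UTC: 05:15–06:30, 07:15–08:15, 09:45–11:15.
Rania → UTC: 11:00–12:15, 13:00–16:15, 17:00–17:15, 18:15–19:45.
Elena → UTC: 12:00–14:30, 16:45–19:00.
Ulrich ∩ Rania: 11:00–11:15.
Ulrich ∩ Rania ∩ Elena: (none).
Windows ≥ 45 min: (none).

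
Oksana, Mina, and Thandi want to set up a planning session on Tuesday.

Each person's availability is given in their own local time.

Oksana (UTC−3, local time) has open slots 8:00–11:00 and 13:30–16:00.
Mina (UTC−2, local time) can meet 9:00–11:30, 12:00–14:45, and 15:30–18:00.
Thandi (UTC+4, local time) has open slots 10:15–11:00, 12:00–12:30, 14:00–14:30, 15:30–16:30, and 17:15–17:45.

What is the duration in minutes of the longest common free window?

Oksana → UTC: 11:00–14:00, 16:30–19:00.
Mina → UTC: 11:00–13:30, 14:00–16:45, 17:30–20:00.
Thandi → UTC: 06:15–07:00, 08:00–08:30, 10:00–10:30, 11:30–12:30, 13:15–13:45.
Oksana ∩ Mina: 11:00–13:30, 16:30–16:45, 17:30–19:00.
Oksana ∩ Mina ∩ Thandi: 11:30–12:30, 13:15–13:30.
Common window lengths: 60, 15 min; longest is 60.

60 minutes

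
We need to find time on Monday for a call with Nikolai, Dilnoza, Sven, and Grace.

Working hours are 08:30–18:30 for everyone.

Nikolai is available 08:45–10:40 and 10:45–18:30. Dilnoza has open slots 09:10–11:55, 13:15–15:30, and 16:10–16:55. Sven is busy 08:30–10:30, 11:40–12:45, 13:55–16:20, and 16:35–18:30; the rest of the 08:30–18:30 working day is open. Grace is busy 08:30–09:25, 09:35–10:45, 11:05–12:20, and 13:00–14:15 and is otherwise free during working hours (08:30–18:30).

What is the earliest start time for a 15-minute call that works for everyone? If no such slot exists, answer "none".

Sven free within 08:30–18:30: 10:30–11:40, 12:45–13:55, 16:20–16:35.
Grace free within 08:30–18:30: 09:25–09:35, 10:45–11:05, 12:20–13:00, 14:15–18:30.
Nikolai ∩ Dilnoza: 09:10–10:40, 10:45–11:55, 13:15–15:30, 16:10–16:55.
Nikolai ∩ Dilnoza ∩ Sven: 10:30–10:40, 10:45–11:40, 13:15–13:55, 16:20–16:35.
Nikolai ∩ Dilnoza ∩ Sven ∩ Grace: 10:45–11:05, 16:20–16:35.
Windows ≥ 15 min: 10:45–11:05, 16:20–16:35.
Earliest such window starts at 10:45.

10:45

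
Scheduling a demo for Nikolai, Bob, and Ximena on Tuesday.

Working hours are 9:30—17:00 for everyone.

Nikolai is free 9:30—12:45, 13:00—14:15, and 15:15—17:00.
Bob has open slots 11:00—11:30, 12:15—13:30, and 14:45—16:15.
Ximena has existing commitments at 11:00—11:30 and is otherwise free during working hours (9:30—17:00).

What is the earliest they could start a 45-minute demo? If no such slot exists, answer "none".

Ximena free within 09:30–17:00: 09:30–11:00, 11:30–17:00.
Nikolai ∩ Bob: 11:00–11:30, 12:15–12:45, 13:00–13:30, 15:15–16:15.
Nikolai ∩ Bob ∩ Ximena: 12:15–12:45, 13:00–13:30, 15:15–16:15.
Windows ≥ 45 min: 15:15–16:15.
Earliest such window starts at 15:15.

15:15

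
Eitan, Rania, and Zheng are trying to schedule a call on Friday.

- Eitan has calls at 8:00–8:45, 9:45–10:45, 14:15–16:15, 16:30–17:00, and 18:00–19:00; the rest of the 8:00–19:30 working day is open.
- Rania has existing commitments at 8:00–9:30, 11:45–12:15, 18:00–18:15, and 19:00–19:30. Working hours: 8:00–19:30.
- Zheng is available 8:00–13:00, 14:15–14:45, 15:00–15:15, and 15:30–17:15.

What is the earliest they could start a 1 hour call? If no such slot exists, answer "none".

10:45

Eitan free within 08:00–19:30: 08:45–09:45, 10:45–14:15, 16:15–16:30, 17:00–18:00, 19:00–19:30.
Rania free within 08:00–19:30: 09:30–11:45, 12:15–18:00, 18:15–19:00.
Eitan ∩ Rania: 09:30–09:45, 10:45–11:45, 12:15–14:15, 16:15–16:30, 17:00–18:00.
Eitan ∩ Rania ∩ Zheng: 09:30–09:45, 10:45–11:45, 12:15–13:00, 16:15–16:30, 17:00–17:15.
Windows ≥ 60 min: 10:45–11:45.
Earliest such window starts at 10:45.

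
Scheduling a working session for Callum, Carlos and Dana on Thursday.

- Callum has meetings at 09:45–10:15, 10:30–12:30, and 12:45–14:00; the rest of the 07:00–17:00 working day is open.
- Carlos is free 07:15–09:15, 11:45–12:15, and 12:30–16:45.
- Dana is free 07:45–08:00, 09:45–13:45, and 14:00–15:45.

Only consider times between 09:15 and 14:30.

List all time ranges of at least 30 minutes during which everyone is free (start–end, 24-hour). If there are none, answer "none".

14:00–14:30

Callum free within 07:00–17:00: 07:00–09:45, 10:15–10:30, 12:30–12:45, 14:00–17:00.
Callum ∩ Carlos: 07:15–09:15, 12:30–12:45, 14:00–16:45.
Callum ∩ Carlos ∩ Dana: 07:45–08:00, 12:30–12:45, 14:00–15:45.
Restricted to 09:15–14:30: 12:30–12:45, 14:00–14:30.
Windows ≥ 30 min: 14:00–14:30.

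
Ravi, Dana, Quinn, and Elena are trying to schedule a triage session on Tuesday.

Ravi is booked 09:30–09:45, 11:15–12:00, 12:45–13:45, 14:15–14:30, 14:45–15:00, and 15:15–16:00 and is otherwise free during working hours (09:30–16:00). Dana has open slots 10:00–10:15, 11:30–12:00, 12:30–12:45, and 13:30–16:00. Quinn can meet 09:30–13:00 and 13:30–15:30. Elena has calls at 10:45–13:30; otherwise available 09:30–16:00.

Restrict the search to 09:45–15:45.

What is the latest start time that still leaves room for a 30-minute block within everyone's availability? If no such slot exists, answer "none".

Ravi free within 09:30–16:00: 09:45–11:15, 12:00–12:45, 13:45–14:15, 14:30–14:45, 15:00–15:15.
Elena free within 09:30–16:00: 09:30–10:45, 13:30–16:00.
Ravi ∩ Dana: 10:00–10:15, 12:30–12:45, 13:45–14:15, 14:30–14:45, 15:00–15:15.
Ravi ∩ Dana ∩ Quinn: 10:00–10:15, 12:30–12:45, 13:45–14:15, 14:30–14:45, 15:00–15:15.
Ravi ∩ Dana ∩ Quinn ∩ Elena: 10:00–10:15, 13:45–14:15, 14:30–14:45, 15:00–15:15.
Restricted to 09:45–15:45: 10:00–10:15, 13:45–14:15, 14:30–14:45, 15:00–15:15.
Windows ≥ 30 min: 13:45–14:15.
Latest start in the last window 13:45–14:15 is 14:15 − 30 min = 13:45.

13:45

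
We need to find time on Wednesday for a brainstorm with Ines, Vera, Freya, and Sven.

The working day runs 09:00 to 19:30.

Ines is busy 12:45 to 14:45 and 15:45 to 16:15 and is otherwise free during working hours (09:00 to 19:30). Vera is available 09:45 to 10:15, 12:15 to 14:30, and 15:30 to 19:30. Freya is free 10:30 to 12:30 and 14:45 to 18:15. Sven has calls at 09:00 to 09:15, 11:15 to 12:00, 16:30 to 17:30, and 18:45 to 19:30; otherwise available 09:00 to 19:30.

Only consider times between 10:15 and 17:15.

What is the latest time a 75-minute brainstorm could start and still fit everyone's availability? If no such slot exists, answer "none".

none

Ines free within 09:00–19:30: 09:00–12:45, 14:45–15:45, 16:15–19:30.
Sven free within 09:00–19:30: 09:15–11:15, 12:00–16:30, 17:30–18:45.
Ines ∩ Vera: 09:45–10:15, 12:15–12:45, 15:30–15:45, 16:15–19:30.
Ines ∩ Vera ∩ Freya: 12:15–12:30, 15:30–15:45, 16:15–18:15.
Ines ∩ Vera ∩ Freya ∩ Sven: 12:15–12:30, 15:30–15:45, 16:15–16:30, 17:30–18:15.
Restricted to 10:15–17:15: 12:15–12:30, 15:30–15:45, 16:15–16:30.
Windows ≥ 75 min: (none).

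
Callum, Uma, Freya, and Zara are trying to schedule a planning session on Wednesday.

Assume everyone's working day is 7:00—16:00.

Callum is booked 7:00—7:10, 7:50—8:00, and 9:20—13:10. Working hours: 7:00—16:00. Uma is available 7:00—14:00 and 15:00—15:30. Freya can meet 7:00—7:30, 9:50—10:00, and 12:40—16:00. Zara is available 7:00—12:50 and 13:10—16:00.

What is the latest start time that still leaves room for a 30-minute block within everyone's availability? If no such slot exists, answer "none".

15:00

Callum free within 07:00–16:00: 07:10–07:50, 08:00–09:20, 13:10–16:00.
Callum ∩ Uma: 07:10–07:50, 08:00–09:20, 13:10–14:00, 15:00–15:30.
Callum ∩ Uma ∩ Freya: 07:10–07:30, 13:10–14:00, 15:00–15:30.
Callum ∩ Uma ∩ Freya ∩ Zara: 07:10–07:30, 13:10–14:00, 15:00–15:30.
Windows ≥ 30 min: 13:10–14:00, 15:00–15:30.
Latest start in the last window 15:00–15:30 is 15:30 − 30 min = 15:00.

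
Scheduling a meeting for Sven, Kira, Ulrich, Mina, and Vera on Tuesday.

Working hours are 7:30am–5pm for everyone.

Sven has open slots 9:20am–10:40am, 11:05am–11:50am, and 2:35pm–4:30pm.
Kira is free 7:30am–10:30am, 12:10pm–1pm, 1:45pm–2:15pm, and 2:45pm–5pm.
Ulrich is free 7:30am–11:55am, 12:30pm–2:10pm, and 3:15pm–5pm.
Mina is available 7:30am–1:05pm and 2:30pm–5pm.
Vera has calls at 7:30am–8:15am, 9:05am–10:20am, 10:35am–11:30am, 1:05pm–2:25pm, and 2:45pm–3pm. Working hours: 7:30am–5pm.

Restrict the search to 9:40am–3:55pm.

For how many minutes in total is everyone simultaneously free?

Vera free within 07:30–17:00: 08:15–09:05, 10:20–10:35, 11:30–13:05, 14:25–14:45, 15:00–17:00.
Sven ∩ Kira: 09:20–10:30, 14:45–16:30.
Sven ∩ Kira ∩ Ulrich: 09:20–10:30, 15:15–16:30.
Sven ∩ Kira ∩ Ulrich ∩ Mina: 09:20–10:30, 15:15–16:30.
Sven ∩ Kira ∩ Ulrich ∩ Mina ∩ Vera: 10:20–10:30, 15:15–16:30.
Restricted to 09:40–15:55: 10:20–10:30, 15:15–15:55.
Total common minutes: 10 + 40 = 50.

50 minutes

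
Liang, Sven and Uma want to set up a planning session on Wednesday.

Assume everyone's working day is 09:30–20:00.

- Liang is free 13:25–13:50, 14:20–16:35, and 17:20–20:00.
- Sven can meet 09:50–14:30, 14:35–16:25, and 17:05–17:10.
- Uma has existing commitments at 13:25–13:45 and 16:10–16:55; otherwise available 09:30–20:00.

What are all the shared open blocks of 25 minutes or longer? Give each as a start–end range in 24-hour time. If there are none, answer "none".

14:35–16:10

Uma free within 09:30–20:00: 09:30–13:25, 13:45–16:10, 16:55–20:00.
Liang ∩ Sven: 13:25–13:50, 14:20–14:30, 14:35–16:25.
Liang ∩ Sven ∩ Uma: 13:45–13:50, 14:20–14:30, 14:35–16:10.
Windows ≥ 25 min: 14:35–16:10.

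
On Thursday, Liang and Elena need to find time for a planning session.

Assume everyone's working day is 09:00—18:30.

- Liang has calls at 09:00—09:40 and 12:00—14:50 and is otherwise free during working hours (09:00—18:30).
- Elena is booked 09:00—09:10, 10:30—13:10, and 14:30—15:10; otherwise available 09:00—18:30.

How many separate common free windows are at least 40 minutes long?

2

Liang free within 09:00–18:30: 09:40–12:00, 14:50–18:30.
Elena free within 09:00–18:30: 09:10–10:30, 13:10–14:30, 15:10–18:30.
Liang ∩ Elena: 09:40–10:30, 15:10–18:30.
Windows ≥ 40 min: 09:40–10:30, 15:10–18:30.
That's 2 windows.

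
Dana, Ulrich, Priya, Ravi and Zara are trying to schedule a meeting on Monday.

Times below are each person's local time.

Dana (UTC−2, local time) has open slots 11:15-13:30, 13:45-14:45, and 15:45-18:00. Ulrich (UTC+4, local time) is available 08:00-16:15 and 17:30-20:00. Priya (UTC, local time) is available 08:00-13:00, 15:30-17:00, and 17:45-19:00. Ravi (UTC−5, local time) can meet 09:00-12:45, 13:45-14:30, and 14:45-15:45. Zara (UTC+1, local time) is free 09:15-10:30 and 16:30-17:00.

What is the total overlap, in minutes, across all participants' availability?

15 minutes

Dana → UTC: 13:15–15:30, 15:45–16:45, 17:45–20:00.
Ulrich → UTC: 04:00–12:15, 13:30–16:00.
Priya → UTC: 08:00–13:00, 15:30–17:00, 17:45–19:00.
Ravi → UTC: 14:00–17:45, 18:45–19:30, 19:45–20:45.
Zara → UTC: 08:15–09:30, 15:30–16:00.
Dana ∩ Ulrich: 13:30–15:30, 15:45–16:00.
Dana ∩ Ulrich ∩ Priya: 15:45–16:00.
Dana ∩ Ulrich ∩ Priya ∩ Ravi: 15:45–16:00.
Dana ∩ Ulrich ∩ Priya ∩ Ravi ∩ Zara: 15:45–16:00.
Total common minutes: 15.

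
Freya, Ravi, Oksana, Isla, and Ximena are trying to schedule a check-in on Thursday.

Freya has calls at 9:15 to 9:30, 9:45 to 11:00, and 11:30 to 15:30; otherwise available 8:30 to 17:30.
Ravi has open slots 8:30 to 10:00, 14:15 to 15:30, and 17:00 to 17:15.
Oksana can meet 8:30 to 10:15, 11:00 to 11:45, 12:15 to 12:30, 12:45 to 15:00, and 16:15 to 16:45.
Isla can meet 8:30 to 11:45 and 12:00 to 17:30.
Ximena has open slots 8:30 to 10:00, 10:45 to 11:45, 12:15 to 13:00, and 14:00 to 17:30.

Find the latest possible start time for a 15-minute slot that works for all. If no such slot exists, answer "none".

Freya free within 08:30–17:30: 08:30–09:15, 09:30–09:45, 11:00–11:30, 15:30–17:30.
Freya ∩ Ravi: 08:30–09:15, 09:30–09:45, 17:00–17:15.
Freya ∩ Ravi ∩ Oksana: 08:30–09:15, 09:30–09:45.
Freya ∩ Ravi ∩ Oksana ∩ Isla: 08:30–09:15, 09:30–09:45.
Freya ∩ Ravi ∩ Oksana ∩ Isla ∩ Ximena: 08:30–09:15, 09:30–09:45.
Windows ≥ 15 min: 08:30–09:15, 09:30–09:45.
Latest start in the last window 09:30–09:45 is 09:45 − 15 min = 09:30.

09:30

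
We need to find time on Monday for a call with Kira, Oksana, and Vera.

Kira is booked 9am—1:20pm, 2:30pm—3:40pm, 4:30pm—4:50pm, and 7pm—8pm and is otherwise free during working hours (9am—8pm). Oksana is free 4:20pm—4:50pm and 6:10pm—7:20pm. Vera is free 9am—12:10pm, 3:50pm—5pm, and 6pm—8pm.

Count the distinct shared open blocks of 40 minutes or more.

1

Kira free within 09:00–20:00: 13:20–14:30, 15:40–16:30, 16:50–19:00.
Kira ∩ Oksana: 16:20–16:30, 18:10–19:00.
Kira ∩ Oksana ∩ Vera: 16:20–16:30, 18:10–19:00.
Windows ≥ 40 min: 18:10–19:00.
That's 1 window.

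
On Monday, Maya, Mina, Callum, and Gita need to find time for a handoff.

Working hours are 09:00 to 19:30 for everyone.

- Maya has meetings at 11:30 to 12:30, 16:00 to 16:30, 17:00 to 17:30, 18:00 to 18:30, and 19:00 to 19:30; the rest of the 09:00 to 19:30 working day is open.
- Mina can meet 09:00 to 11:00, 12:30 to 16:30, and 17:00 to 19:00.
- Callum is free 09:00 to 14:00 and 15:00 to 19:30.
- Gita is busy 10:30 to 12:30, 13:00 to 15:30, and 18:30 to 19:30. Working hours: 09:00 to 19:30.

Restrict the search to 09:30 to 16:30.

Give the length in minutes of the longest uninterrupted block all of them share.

60 minutes

Maya free within 09:00–19:30: 09:00–11:30, 12:30–16:00, 16:30–17:00, 17:30–18:00, 18:30–19:00.
Gita free within 09:00–19:30: 09:00–10:30, 12:30–13:00, 15:30–18:30.
Maya ∩ Mina: 09:00–11:00, 12:30–16:00, 17:30–18:00, 18:30–19:00.
Maya ∩ Mina ∩ Callum: 09:00–11:00, 12:30–14:00, 15:00–16:00, 17:30–18:00, 18:30–19:00.
Maya ∩ Mina ∩ Callum ∩ Gita: 09:00–10:30, 12:30–13:00, 15:30–16:00, 17:30–18:00.
Restricted to 09:30–16:30: 09:30–10:30, 12:30–13:00, 15:30–16:00.
Common window lengths: 60, 30, 30 min; longest is 60.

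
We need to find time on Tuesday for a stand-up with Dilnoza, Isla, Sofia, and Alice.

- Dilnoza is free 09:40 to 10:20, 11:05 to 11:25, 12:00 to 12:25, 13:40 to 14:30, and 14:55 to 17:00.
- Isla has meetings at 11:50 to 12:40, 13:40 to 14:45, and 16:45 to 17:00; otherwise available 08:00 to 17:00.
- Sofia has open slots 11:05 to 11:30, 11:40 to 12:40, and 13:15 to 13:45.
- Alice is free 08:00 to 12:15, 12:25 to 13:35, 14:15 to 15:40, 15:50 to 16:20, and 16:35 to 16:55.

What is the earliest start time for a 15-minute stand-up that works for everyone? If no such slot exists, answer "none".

11:05

Isla free within 08:00–17:00: 08:00–11:50, 12:40–13:40, 14:45–16:45.
Dilnoza ∩ Isla: 09:40–10:20, 11:05–11:25, 14:55–16:45.
Dilnoza ∩ Isla ∩ Sofia: 11:05–11:25.
Dilnoza ∩ Isla ∩ Sofia ∩ Alice: 11:05–11:25.
Windows ≥ 15 min: 11:05–11:25.
Earliest such window starts at 11:05.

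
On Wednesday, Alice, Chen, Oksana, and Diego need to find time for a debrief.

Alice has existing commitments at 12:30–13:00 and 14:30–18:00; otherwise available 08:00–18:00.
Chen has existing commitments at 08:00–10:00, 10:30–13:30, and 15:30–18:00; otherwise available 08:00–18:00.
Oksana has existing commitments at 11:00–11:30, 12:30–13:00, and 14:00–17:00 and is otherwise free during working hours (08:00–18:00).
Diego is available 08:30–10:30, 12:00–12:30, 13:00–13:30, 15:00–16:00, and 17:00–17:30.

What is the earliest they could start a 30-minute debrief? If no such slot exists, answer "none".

Alice free within 08:00–18:00: 08:00–12:30, 13:00–14:30.
Chen free within 08:00–18:00: 10:00–10:30, 13:30–15:30.
Oksana free within 08:00–18:00: 08:00–11:00, 11:30–12:30, 13:00–14:00, 17:00–18:00.
Alice ∩ Chen: 10:00–10:30, 13:30–14:30.
Alice ∩ Chen ∩ Oksana: 10:00–10:30, 13:30–14:00.
Alice ∩ Chen ∩ Oksana ∩ Diego: 10:00–10:30.
Windows ≥ 30 min: 10:00–10:30.
Earliest such window starts at 10:00.

10:00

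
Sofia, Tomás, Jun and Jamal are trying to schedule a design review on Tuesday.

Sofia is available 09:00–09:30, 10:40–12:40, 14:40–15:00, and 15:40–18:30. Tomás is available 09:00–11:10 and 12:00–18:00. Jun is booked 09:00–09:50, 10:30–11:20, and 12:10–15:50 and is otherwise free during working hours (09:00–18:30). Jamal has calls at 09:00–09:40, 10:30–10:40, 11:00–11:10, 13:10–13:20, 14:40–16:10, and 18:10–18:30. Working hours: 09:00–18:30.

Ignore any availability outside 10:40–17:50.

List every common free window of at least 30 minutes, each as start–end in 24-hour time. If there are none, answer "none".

Jun free within 09:00–18:30: 09:50–10:30, 11:20–12:10, 15:50–18:30.
Jamal free within 09:00–18:30: 09:40–10:30, 10:40–11:00, 11:10–13:10, 13:20–14:40, 16:10–18:10.
Sofia ∩ Tomás: 09:00–09:30, 10:40–11:10, 12:00–12:40, 14:40–15:00, 15:40–18:00.
Sofia ∩ Tomás ∩ Jun: 12:00–12:10, 15:50–18:00.
Sofia ∩ Tomás ∩ Jun ∩ Jamal: 12:00–12:10, 16:10–18:00.
Restricted to 10:40–17:50: 12:00–12:10, 16:10–17:50.
Windows ≥ 30 min: 16:10–17:50.

16:10–17:50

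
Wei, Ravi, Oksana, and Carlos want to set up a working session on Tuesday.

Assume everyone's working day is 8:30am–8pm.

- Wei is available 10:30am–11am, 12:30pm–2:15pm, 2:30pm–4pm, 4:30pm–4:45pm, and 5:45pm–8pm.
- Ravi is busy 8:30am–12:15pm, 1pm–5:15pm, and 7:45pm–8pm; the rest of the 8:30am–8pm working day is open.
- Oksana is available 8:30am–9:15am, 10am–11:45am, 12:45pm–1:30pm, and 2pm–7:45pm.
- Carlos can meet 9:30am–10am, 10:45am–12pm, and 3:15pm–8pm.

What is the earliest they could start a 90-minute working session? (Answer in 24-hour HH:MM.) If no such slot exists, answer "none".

17:45

Ravi free within 08:30–20:00: 12:15–13:00, 17:15–19:45.
Wei ∩ Ravi: 12:30–13:00, 17:45–19:45.
Wei ∩ Ravi ∩ Oksana: 12:45–13:00, 17:45–19:45.
Wei ∩ Ravi ∩ Oksana ∩ Carlos: 17:45–19:45.
Windows ≥ 90 min: 17:45–19:45.
Earliest such window starts at 17:45.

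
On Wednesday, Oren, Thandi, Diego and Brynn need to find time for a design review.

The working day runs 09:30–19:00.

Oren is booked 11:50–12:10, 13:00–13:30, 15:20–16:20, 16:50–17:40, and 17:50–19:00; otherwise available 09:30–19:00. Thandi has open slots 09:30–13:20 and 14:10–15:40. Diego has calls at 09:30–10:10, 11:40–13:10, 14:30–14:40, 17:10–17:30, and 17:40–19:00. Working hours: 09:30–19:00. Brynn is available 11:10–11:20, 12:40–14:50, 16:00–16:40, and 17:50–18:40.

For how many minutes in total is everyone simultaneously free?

Oren free within 09:30–19:00: 09:30–11:50, 12:10–13:00, 13:30–15:20, 16:20–16:50, 17:40–17:50.
Diego free within 09:30–19:00: 10:10–11:40, 13:10–14:30, 14:40–17:10, 17:30–17:40.
Oren ∩ Thandi: 09:30–11:50, 12:10–13:00, 14:10–15:20.
Oren ∩ Thandi ∩ Diego: 10:10–11:40, 14:10–14:30, 14:40–15:20.
Oren ∩ Thandi ∩ Diego ∩ Brynn: 11:10–11:20, 14:10–14:30, 14:40–14:50.
Total common minutes: 10 + 20 + 10 = 40.

40 minutes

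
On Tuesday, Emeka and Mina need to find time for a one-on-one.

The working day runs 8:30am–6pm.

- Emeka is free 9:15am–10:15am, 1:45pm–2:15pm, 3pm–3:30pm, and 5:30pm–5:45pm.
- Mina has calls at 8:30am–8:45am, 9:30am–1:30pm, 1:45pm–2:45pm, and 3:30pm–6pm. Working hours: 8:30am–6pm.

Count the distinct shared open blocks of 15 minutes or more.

2

Mina free within 08:30–18:00: 08:45–09:30, 13:30–13:45, 14:45–15:30.
Emeka ∩ Mina: 09:15–09:30, 15:00–15:30.
Windows ≥ 15 min: 09:15–09:30, 15:00–15:30.
That's 2 windows.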